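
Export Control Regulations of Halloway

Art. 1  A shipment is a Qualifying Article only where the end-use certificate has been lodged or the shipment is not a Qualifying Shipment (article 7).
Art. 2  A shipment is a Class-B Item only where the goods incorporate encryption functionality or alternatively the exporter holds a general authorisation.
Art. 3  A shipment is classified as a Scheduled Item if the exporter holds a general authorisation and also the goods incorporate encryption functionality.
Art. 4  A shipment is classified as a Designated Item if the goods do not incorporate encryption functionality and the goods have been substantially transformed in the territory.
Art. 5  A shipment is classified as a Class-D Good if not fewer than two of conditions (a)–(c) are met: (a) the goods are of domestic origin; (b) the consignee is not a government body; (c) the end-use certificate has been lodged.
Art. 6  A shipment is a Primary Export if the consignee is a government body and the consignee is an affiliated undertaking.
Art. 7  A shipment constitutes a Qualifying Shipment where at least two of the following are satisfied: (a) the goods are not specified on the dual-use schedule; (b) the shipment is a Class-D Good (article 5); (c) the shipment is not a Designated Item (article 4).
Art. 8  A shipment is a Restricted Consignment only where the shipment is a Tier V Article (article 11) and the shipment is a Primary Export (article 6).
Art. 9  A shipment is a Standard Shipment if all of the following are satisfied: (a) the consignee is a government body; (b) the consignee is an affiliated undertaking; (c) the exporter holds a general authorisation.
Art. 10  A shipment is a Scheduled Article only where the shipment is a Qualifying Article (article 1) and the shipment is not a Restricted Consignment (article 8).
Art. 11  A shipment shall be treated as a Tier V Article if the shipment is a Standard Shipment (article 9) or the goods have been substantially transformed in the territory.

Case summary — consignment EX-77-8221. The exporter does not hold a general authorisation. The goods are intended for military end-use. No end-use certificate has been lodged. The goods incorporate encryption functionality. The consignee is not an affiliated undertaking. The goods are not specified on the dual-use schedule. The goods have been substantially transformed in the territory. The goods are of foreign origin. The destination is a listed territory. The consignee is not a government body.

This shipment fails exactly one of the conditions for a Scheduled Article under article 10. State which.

Qualifying Article

Under article 5: the goods are of domestic origin? no; the consignee is not a government body? yes; the end-use certificate has been lodged? no — 1 of 3 hold (need ≥2) → not satisfied.
Under article 4: the goods do not incorporate encryption functionality? no; and the goods have been substantially transformed in the territory? yes. So the shipment is not a Designated Item.
Under article 7: the goods are not specified on the dual-use schedule? yes; Class-D Good (article 5)? no; not a Designated Item (article 4)? yes — 2 of 3 hold (need ≥2) → satisfied.
Under article 1: the end-use certificate has been lodged? no; or not a Qualifying Shipment (article 7)? no. So the shipment is not a Qualifying Article.
Under article 9: the consignee is a government body? no; and the consignee is an affiliated undertaking? no; and the exporter holds a general authorisation? no. So the shipment is not a Standard Shipment.
Under article 11: Standard Shipment (article 9)? no; or the goods have been substantially transformed in the territory? yes. So the shipment is a Tier V Article.
Under article 6: the consignee is a government body? no; and the consignee is an affiliated undertaking? no. So the shipment is not a Primary Export.
Under article 8: Tier V Article (article 11)? yes; and Primary Export (article 6)? no. So the shipment is not a Restricted Consignment.
Under article 10: Qualifying Article (article 1)? no; and not a Restricted Consignment (article 8)? yes. So the shipment is not a Scheduled Article.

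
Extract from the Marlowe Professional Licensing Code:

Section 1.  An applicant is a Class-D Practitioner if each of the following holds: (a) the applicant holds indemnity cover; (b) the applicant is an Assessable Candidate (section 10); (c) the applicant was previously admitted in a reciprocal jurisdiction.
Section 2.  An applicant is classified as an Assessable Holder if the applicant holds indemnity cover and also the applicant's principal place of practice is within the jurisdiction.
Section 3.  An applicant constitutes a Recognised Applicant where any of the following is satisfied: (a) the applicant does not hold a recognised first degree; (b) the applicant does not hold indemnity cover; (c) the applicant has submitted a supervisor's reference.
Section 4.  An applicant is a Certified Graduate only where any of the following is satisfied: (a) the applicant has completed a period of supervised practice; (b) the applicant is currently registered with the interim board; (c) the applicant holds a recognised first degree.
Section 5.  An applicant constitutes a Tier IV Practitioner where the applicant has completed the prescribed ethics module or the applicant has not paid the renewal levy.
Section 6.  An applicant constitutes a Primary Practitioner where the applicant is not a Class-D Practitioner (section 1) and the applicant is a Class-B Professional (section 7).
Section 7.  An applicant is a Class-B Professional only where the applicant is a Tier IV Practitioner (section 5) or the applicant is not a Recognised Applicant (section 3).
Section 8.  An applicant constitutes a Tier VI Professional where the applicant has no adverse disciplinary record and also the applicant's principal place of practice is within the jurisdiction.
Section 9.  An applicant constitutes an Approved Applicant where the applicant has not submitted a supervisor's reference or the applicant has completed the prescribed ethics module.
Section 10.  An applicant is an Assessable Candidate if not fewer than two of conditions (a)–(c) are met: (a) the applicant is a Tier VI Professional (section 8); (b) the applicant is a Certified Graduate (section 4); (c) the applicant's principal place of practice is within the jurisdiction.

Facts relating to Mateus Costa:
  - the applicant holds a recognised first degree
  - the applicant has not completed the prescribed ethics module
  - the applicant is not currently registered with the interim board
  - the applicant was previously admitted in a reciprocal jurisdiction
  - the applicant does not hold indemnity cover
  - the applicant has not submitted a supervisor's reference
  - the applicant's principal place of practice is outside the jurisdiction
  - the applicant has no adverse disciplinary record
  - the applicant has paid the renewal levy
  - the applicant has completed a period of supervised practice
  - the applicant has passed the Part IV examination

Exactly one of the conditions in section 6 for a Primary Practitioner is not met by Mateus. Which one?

Under section 8: the applicant has no adverse disciplinary record? yes; and the applicant's principal place of practice is within the jurisdiction? no. So the applicant is not a Tier VI Professional.
Under section 4: the applicant has completed a period of supervised practice? yes; or the applicant is currently registered with the interim board? no; or the applicant holds a recognised first degree? yes. So the applicant is a Certified Graduate.
Under section 10: Tier VI Professional (section 8)? no; Certified Graduate (section 4)? yes; the applicant's principal place of practice is within the jurisdiction? no — 1 of 3 hold (need ≥2) → not satisfied.
Under section 1: the applicant holds indemnity cover? no; and Assessable Candidate (section 10)? no; and the applicant was previously admitted in a reciprocal jurisdiction? yes. So the applicant is not a Class-D Practitioner.
Under section 5: the applicant has completed the prescribed ethics module? no; or the applicant has not paid the renewal levy? no. So the applicant is not a Tier IV Practitioner.
Under section 3: the applicant does not hold a recognised first degree? no; or the applicant does not hold indemnity cover? yes; or the applicant has submitted a supervisor's reference? no. So the applicant is a Recognised Applicant.
Under section 7: Tier IV Practitioner (section 5)? no; or not a Recognised Applicant (section 3)? no. So the applicant is not a Class-B Professional.
Under section 6: not a Class-D Practitioner (section 1)? yes; and Class-B Professional (section 7)? no. So the applicant is not a Primary Practitioner.

Class-B Professional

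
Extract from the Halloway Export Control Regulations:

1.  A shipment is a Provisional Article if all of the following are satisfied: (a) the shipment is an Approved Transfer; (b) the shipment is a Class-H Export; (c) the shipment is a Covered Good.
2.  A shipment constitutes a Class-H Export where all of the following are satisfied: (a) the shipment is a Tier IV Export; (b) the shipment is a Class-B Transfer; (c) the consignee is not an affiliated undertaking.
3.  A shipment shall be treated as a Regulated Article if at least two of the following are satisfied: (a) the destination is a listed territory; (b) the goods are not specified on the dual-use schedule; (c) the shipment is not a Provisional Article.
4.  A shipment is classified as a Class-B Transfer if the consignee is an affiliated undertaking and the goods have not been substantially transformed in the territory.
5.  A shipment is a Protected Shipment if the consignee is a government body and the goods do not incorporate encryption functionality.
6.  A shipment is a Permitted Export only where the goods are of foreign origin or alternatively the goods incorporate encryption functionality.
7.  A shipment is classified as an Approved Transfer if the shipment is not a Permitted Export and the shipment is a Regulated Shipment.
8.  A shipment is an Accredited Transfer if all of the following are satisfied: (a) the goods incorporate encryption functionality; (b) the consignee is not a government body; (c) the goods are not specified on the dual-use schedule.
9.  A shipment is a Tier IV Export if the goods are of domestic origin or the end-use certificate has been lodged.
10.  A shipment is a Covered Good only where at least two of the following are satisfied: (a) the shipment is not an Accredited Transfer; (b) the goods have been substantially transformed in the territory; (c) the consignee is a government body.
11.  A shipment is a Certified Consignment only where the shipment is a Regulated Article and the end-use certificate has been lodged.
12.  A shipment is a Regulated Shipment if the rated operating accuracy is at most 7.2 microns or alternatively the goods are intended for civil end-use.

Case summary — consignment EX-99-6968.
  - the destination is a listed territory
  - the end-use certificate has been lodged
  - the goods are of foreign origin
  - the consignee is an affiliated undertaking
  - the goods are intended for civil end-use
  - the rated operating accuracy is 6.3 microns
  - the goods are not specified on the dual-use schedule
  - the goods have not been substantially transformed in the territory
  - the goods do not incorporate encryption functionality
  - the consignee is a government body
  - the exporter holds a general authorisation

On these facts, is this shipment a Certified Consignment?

Under paragraph 6: the goods are of foreign origin? yes; or the goods incorporate encryption functionality? no. So the shipment is a Permitted Export.
Under paragraph 12: rated operating accuracy: 6.3 microns ≤ 7.2 microns? yes; or the goods are intended for civil end-use? yes. So the shipment is a Regulated Shipment.
Under paragraph 7: not a Permitted Export (paragraph 6)? no; and Regulated Shipment (paragraph 12)? yes. So the shipment is not an Approved Transfer.
Under paragraph 9: the goods are of domestic origin? no; or the end-use certificate has been lodged? yes. So the shipment is a Tier IV Export.
Under paragraph 4: the consignee is an affiliated undertaking? yes; and the goods have not been substantially transformed in the territory? yes. So the shipment is a Class-B Transfer.
Under paragraph 2: Tier IV Export (paragraph 9)? yes; and Class-B Transfer (paragraph 4)? yes; and the consignee is not an affiliated undertaking? no. So the shipment is not a Class-H Export.
Under paragraph 8: the goods incorporate encryption functionality? no; and the consignee is not a government body? no; and the goods are not specified on the dual-use schedule? yes. So the shipment is not an Accredited Transfer.
Under paragraph 10: not an Accredited Transfer (paragraph 8)? yes; the goods have been substantially transformed in the territory? no; the consignee is a government body? yes — 2 of 3 hold (need ≥2) → satisfied.
Under paragraph 1: Approved Transfer (paragraph 7)? no; and Class-H Export (paragraph 2)? no; and Covered Good (paragraph 10)? yes. So the shipment is not a Provisional Article.
Under paragraph 3: the destination is a listed territory? yes; the goods are not specified on the dual-use schedule? yes; not a Provisional Article (paragraph 1)? yes — 3 of 3 hold (need ≥2) → satisfied.
Under paragraph 11: Regulated Article (paragraph 3)? yes; and the end-use certificate has been lodged? yes. So the shipment is a Certified Consignment.

Yes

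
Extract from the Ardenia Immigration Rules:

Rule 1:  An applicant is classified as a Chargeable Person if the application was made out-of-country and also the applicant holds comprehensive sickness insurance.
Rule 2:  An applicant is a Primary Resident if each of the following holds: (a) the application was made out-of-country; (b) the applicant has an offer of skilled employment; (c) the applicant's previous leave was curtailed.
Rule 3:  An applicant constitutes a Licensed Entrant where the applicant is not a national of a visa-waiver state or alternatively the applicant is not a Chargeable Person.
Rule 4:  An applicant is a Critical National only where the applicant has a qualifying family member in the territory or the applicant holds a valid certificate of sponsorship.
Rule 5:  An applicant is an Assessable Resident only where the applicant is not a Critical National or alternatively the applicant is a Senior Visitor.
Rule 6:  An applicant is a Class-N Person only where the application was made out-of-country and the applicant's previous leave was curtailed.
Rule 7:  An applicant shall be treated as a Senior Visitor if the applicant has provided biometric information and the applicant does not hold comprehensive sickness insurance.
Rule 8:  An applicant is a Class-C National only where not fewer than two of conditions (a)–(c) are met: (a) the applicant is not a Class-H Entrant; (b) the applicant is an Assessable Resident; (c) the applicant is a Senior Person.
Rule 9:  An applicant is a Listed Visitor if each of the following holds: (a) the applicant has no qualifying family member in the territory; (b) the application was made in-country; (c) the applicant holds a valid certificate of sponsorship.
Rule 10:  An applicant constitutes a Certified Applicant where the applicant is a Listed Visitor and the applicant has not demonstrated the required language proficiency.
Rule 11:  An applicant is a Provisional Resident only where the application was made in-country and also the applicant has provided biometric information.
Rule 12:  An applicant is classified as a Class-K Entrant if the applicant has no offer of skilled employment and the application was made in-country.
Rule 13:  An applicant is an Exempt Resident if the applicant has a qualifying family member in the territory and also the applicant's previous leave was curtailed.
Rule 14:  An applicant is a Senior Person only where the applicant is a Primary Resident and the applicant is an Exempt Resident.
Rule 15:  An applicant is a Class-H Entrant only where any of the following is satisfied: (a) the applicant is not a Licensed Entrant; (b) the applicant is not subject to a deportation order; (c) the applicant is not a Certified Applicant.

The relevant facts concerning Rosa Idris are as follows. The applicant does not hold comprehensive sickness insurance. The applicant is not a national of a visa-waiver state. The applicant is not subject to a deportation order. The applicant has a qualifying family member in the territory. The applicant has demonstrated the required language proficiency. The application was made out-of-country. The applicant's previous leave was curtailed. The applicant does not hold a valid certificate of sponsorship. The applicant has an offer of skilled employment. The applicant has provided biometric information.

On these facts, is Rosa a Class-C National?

Under rule 1: the application was made out-of-country? yes; and the applicant holds comprehensive sickness insurance? no. So the applicant is not a Chargeable Person.
Under rule 3: the applicant is not a national of a visa-waiver state? yes; or not a Chargeable Person (rule 1)? yes. So the applicant is a Licensed Entrant.
Under rule 9: the applicant has no qualifying family member in the territory? no; and the application was made in-country? no; and the applicant holds a valid certificate of sponsorship? no. So the applicant is not a Listed Visitor.
Under rule 10: Listed Visitor (rule 9)? no; and the applicant has not demonstrated the required language proficiency? no. So the applicant is not a Certified Applicant.
Under rule 15: not a Licensed Entrant (rule 3)? no; or the applicant is not subject to a deportation order? yes; or not a Certified Applicant (rule 10)? yes. So the applicant is a Class-H Entrant.
Under rule 4: the applicant has a qualifying family member in the territory? yes; or the applicant holds a valid certificate of sponsorship? no. So the applicant is a Critical National.
Under rule 7: the applicant has provided biometric information? yes; and the applicant does not hold comprehensive sickness insurance? yes. So the applicant is a Senior Visitor.
Under rule 5: not a Critical National (rule 4)? no; or Senior Visitor (rule 7)? yes. So the applicant is an Assessable Resident.
Under rule 2: the application was made out-of-country? yes; and the applicant has an offer of skilled employment? yes; and the applicant's previous leave was curtailed? yes. So the applicant is a Primary Resident.
Under rule 13: the applicant has a qualifying family member in the territory? yes; and the applicant's previous leave was curtailed? yes. So the applicant is an Exempt Resident.
Under rule 14: Primary Resident (rule 2)? yes; and Exempt Resident (rule 13)? yes. So the applicant is a Senior Person.
Under rule 8: not a Class-H Entrant (rule 15)? no; Assessable Resident (rule 5)? yes; Senior Person (rule 14)? yes — 2 of 3 hold (need ≥2) → satisfied.

Yes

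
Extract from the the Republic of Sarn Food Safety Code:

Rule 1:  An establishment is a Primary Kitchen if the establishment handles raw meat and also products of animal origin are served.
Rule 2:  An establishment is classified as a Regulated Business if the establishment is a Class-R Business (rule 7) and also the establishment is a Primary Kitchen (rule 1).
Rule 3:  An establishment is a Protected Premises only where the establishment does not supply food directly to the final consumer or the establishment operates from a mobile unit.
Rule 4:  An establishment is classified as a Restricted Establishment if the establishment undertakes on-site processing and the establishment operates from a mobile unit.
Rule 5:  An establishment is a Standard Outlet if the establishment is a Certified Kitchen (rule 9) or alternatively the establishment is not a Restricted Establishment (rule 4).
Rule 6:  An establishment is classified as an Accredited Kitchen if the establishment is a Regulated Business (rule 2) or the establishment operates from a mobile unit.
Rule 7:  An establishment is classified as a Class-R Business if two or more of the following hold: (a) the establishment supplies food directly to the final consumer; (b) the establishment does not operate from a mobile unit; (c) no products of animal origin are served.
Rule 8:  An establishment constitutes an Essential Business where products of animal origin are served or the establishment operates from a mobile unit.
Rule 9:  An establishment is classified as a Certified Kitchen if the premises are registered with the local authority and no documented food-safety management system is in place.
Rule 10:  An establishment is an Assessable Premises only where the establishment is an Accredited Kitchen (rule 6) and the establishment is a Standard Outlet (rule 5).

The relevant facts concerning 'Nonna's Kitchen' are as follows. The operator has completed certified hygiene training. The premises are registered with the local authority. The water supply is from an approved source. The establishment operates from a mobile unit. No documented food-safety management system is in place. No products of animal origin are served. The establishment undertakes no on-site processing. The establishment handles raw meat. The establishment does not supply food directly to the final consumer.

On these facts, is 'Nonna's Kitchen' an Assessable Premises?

Yes

rule 7 — Class-R Business: the establishment supplies food directly to the final consumer? no; the establishment does not operate from a mobile unit? no; no products of animal origin are served? yes — 1 of 3 hold (need ≥2) → not satisfied.
rule 1 — Primary Kitchen: [the establishment handles raw meat? yes] AND [products of animal origin are served? no] → not satisfied.
rule 2 — Regulated Business: [Class-R Business (rule 7)? no] AND [Primary Kitchen (rule 1)? no] → not satisfied.
rule 6 — Accredited Kitchen: [Regulated Business (rule 2)? no] OR [the establishment operates from a mobile unit? yes] → satisfied.
rule 9 — Certified Kitchen: [the premises are registered with the local authority? yes] AND [no documented food-safety management system is in place? yes] → satisfied.
rule 4 — Restricted Establishment: [the establishment undertakes on-site processing? no] AND [the establishment operates from a mobile unit? yes] → not satisfied.
rule 5 — Standard Outlet: [Certified Kitchen (rule 9)? yes] OR [not a Restricted Establishment (rule 4)? yes] → satisfied.
rule 10 — Assessable Premises: [Accredited Kitchen (rule 6)? yes] AND [Standard Outlet (rule 5)? yes] → satisfied.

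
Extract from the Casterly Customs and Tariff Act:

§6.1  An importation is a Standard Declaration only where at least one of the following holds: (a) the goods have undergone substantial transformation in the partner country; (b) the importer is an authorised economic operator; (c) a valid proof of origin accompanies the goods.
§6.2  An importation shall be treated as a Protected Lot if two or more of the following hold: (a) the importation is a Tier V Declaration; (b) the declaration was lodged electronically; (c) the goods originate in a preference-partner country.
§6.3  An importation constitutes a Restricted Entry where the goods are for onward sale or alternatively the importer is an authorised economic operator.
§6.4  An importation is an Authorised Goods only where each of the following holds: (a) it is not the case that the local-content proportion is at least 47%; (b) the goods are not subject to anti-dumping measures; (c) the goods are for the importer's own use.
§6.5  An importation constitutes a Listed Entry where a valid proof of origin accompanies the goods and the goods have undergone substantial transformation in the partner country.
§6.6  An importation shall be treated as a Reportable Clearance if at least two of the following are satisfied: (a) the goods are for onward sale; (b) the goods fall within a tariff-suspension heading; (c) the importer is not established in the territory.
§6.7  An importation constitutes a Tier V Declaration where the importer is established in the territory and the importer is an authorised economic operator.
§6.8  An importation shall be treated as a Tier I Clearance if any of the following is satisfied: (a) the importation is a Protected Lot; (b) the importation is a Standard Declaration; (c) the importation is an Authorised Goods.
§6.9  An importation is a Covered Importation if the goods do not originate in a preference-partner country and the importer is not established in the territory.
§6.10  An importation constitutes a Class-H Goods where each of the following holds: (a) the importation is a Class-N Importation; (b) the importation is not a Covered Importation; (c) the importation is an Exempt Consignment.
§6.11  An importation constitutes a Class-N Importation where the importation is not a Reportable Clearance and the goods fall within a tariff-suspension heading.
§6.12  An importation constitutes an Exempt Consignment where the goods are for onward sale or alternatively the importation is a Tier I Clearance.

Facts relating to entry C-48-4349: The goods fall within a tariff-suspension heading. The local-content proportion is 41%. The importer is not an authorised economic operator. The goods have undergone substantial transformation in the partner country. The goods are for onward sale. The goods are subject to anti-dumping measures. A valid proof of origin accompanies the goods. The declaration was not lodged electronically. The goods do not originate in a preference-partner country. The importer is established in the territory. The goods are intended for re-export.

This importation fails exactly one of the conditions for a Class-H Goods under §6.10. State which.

Class-N Importation

§6.6 — Reportable Clearance: the goods are for onward sale? yes; the goods fall within a tariff-suspension heading? yes; the importer is not established in the territory? no — 2 of 3 hold (need ≥2) → satisfied.
§6.11 — Class-N Importation: [not a Reportable Clearance (§6.6)? no] AND [the goods fall within a tariff-suspension heading? yes] → not satisfied.
§6.9 — Covered Importation: [the goods do not originate in a preference-partner country? yes] AND [the importer is not established in the territory? no] → not satisfied.
§6.7 — Tier V Declaration: [the importer is established in the territory? yes] AND [the importer is an authorised economic operator? no] → not satisfied.
§6.2 — Protected Lot: Tier V Declaration (§6.7)? no; the declaration was lodged electronically? no; the goods originate in a preference-partner country? no — 0 of 3 hold (need ≥2) → not satisfied.
§6.1 — Standard Declaration: [the goods have undergone substantial transformation in the partner country? yes] OR [the importer is an authorised economic operator? no] OR [a valid proof of origin accompanies the goods? yes] → satisfied.
§6.4 — Authorised Goods: [local-content proportion: 41% ≥ 47%? no, so negated condition yes] AND [the goods are not subject to anti-dumping measures? no] AND [the goods are for the importer's own use? no] → not satisfied.
§6.8 — Tier I Clearance: [Protected Lot (§6.2)? no] OR [Standard Declaration (§6.1)? yes] OR [Authorised Goods (§6.4)? no] → satisfied.
§6.12 — Exempt Consignment: [the goods are for onward sale? yes] OR [Tier I Clearance (§6.8)? yes] → satisfied.
§6.10 — Class-H Goods: [Class-N Importation (§6.11)? no] AND [not a Covered Importation (§6.9)? yes] AND [Exempt Consignment (§6.12)? yes] → not satisfied.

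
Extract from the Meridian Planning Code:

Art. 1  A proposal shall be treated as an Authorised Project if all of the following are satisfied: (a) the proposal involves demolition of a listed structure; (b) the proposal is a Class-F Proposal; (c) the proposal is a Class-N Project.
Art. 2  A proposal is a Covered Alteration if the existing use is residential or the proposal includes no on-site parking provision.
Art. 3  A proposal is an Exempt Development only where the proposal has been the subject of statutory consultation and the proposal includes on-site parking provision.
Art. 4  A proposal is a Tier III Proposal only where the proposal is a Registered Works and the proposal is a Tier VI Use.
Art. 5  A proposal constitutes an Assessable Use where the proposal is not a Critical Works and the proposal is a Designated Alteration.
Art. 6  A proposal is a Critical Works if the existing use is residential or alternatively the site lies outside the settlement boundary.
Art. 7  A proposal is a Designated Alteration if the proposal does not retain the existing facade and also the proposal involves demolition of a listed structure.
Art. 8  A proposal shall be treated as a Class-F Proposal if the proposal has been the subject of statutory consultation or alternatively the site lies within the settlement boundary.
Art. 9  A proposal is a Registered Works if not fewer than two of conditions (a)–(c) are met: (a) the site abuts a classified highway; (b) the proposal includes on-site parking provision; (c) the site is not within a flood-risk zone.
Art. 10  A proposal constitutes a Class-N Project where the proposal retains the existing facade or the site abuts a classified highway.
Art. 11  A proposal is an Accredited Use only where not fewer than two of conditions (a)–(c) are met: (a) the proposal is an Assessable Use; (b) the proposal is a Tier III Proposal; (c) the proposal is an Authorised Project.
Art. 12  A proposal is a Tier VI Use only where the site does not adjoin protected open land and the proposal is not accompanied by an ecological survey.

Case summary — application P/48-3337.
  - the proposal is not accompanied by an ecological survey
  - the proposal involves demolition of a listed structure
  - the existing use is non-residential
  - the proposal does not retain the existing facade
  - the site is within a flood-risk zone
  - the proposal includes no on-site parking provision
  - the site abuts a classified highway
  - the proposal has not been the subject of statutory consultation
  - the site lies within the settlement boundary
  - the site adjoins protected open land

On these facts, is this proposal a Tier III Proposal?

No

article 9 — Registered Works: the site abuts a classified highway? yes; the proposal includes on-site parking provision? no; the site is not within a flood-risk zone? no — 1 of 3 hold (need ≥2) → not satisfied.
article 12 — Tier VI Use: [the site does not adjoin protected open land? no] AND [the proposal is not accompanied by an ecological survey? yes] → not satisfied.
article 4 — Tier III Proposal: [Registered Works (article 9)? no] AND [Tier VI Use (article 12)? no] → not satisfied.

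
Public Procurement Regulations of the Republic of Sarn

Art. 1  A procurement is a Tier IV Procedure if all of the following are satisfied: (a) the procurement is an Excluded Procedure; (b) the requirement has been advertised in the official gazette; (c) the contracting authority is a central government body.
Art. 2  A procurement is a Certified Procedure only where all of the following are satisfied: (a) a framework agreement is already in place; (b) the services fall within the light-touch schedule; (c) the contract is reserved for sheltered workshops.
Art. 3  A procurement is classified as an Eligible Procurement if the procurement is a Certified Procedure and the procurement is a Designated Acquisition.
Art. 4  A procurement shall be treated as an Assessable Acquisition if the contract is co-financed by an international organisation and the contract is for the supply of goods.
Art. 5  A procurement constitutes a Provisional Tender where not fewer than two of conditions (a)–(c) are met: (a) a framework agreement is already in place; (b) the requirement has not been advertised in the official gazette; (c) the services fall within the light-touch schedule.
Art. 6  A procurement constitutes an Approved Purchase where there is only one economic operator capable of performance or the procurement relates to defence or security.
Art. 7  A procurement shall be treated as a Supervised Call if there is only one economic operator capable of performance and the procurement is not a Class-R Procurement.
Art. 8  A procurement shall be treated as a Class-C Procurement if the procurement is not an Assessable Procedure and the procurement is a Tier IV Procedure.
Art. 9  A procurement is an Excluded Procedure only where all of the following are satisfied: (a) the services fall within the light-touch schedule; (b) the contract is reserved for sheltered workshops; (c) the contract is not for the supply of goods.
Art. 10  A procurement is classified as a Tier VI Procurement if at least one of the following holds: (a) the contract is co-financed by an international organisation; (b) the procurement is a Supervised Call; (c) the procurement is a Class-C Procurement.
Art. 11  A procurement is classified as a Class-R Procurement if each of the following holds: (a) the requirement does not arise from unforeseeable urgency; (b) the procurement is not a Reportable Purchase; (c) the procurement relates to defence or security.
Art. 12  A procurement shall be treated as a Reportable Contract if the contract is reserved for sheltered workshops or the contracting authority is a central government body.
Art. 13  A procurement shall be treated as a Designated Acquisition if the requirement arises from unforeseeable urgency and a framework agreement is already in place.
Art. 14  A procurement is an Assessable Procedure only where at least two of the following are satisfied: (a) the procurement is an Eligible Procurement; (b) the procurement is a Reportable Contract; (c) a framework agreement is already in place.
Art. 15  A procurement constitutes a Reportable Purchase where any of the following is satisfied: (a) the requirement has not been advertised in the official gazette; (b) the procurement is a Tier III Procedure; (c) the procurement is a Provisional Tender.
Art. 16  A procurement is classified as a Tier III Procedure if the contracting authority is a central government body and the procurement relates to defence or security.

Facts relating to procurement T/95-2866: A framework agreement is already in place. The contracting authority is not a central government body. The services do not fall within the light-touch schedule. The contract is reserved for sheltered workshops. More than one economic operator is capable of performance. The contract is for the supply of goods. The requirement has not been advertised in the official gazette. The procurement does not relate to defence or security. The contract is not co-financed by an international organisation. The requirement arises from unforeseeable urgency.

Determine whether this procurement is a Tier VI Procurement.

article 16 — Tier III Procedure: [the contracting authority is a central government body? no] AND [the procurement relates to defence or security? no] → not satisfied.
article 5 — Provisional Tender: a framework agreement is already in place? yes; the requirement has not been advertised in the official gazette? yes; the services fall within the light-touch schedule? no — 2 of 3 hold (need ≥2) → satisfied.
article 15 — Reportable Purchase: [the requirement has not been advertised in the official gazette? yes] OR [Tier III Procedure (article 16)? no] OR [Provisional Tender (article 5)? yes] → satisfied.
article 11 — Class-R Procurement: [the requirement does not arise from unforeseeable urgency? no] AND [not a Reportable Purchase (article 15)? no] AND [the procurement relates to defence or security? no] → not satisfied.
article 7 — Supervised Call: [there is only one economic operator capable of performance? no] AND [not a Class-R Procurement (article 11)? yes] → not satisfied.
article 2 — Certified Procedure: [a framework agreement is already in place? yes] AND [the services fall within the light-touch schedule? no] AND [the contract is reserved for sheltered workshops? yes] → not satisfied.
article 13 — Designated Acquisition: [the requirement arises from unforeseeable urgency? yes] AND [a framework agreement is already in place? yes] → satisfied.
article 3 — Eligible Procurement: [Certified Procedure (article 2)? no] AND [Designated Acquisition (article 13)? yes] → not satisfied.
article 12 — Reportable Contract: [the contract is reserved for sheltered workshops? yes] OR [the contracting authority is a central government body? no] → satisfied.
article 14 — Assessable Procedure: Eligible Procurement (article 3)? no; Reportable Contract (article 12)? yes; a framework agreement is already in place? yes — 2 of 3 hold (need ≥2) → satisfied.
article 9 — Excluded Procedure: [the services fall within the light-touch schedule? no] AND [the contract is reserved for sheltered workshops? yes] AND [the contract is not for the supply of goods? no] → not satisfied.
article 1 — Tier IV Procedure: [Excluded Procedure (article 9)? no] AND [the requirement has been advertised in the official gazette? no] AND [the contracting authority is a central government body? no] → not satisfied.
article 8 — Class-C Procurement: [not an Assessable Procedure (article 14)? no] AND [Tier IV Procedure (article 1)? no] → not satisfied.
article 10 — Tier VI Procurement: [the contract is co-financed by an international organisation? no] OR [Supervised Call (article 7)? no] OR [Class-C Procurement (article 8)? no] → not satisfied.

No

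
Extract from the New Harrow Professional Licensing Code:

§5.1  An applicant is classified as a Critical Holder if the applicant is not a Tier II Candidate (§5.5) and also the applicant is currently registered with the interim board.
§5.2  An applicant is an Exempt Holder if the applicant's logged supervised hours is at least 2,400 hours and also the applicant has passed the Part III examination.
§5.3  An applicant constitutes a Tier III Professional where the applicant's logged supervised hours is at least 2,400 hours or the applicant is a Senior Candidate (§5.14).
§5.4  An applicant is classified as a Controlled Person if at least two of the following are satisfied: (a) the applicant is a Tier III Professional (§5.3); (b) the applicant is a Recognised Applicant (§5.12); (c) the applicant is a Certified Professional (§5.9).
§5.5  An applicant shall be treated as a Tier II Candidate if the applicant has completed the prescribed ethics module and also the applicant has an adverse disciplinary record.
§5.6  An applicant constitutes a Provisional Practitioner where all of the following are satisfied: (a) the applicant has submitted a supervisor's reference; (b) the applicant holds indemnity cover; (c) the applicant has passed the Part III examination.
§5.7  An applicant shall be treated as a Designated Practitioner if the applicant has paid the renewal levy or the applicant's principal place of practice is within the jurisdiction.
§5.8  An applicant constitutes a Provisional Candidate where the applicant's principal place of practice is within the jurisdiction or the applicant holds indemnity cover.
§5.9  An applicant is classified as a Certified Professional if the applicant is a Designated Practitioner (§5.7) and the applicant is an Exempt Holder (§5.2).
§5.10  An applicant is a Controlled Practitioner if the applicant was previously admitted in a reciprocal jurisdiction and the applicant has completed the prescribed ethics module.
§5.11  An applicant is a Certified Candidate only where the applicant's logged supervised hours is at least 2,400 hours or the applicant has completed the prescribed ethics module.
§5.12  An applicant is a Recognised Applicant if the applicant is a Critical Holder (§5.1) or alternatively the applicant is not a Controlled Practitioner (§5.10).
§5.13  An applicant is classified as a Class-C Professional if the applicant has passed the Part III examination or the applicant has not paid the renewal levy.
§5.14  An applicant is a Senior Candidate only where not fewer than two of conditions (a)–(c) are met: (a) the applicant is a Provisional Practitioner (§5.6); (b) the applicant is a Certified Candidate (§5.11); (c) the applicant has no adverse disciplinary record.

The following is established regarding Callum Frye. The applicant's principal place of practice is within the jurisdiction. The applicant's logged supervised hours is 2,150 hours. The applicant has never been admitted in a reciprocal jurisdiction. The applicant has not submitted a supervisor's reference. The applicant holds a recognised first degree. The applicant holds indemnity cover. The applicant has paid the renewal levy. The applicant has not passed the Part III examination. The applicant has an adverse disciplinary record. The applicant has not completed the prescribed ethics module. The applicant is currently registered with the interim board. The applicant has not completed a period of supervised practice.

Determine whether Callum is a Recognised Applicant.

Under §5.5: the applicant has completed the prescribed ethics module? no; and the applicant has an adverse disciplinary record? yes. So the applicant is not a Tier II Candidate.
Under §5.1: not a Tier II Candidate (§5.5)? yes; and the applicant is currently registered with the interim board? yes. So the applicant is a Critical Holder.
Under §5.10: the applicant was previously admitted in a reciprocal jurisdiction? no; and the applicant has completed the prescribed ethics module? no. So the applicant is not a Controlled Practitioner.
Under §5.12: Critical Holder (§5.1)? yes; or not a Controlled Practitioner (§5.10)? yes. So the applicant is a Recognised Applicant.

Yes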